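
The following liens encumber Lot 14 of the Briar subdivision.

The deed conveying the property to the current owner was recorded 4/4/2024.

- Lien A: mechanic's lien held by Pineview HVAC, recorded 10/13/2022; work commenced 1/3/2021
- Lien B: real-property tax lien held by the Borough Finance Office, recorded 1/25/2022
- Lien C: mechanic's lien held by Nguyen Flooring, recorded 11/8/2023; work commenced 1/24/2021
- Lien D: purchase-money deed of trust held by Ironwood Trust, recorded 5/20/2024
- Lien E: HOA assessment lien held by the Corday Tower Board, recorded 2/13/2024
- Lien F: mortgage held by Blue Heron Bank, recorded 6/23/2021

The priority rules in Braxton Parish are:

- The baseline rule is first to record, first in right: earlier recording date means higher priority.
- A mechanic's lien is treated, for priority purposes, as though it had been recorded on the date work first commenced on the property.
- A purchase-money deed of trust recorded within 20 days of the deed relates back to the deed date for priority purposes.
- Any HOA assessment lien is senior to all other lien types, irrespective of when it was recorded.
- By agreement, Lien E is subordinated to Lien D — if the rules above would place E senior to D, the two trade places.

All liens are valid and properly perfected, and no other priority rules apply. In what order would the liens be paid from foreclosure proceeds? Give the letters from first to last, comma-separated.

D, A, C, F, B, E

First, effective dates: A relates back to 1/3/2021 (work commenced); C is treated as recorded 1/24/2021, the work-commencement date; D missed the 20-day window (46 days after the deed), so its recording date stands.
E is an HOA assessment lien, so it outranks all other liens regardless of date.
Remaining liens by effective date: A (1/3/2021), C (1/24/2021), F (6/23/2021), B (1/25/2022), D (5/20/2024).
E would otherwise be senior to D, so under the subordination agreement E and D exchange positions.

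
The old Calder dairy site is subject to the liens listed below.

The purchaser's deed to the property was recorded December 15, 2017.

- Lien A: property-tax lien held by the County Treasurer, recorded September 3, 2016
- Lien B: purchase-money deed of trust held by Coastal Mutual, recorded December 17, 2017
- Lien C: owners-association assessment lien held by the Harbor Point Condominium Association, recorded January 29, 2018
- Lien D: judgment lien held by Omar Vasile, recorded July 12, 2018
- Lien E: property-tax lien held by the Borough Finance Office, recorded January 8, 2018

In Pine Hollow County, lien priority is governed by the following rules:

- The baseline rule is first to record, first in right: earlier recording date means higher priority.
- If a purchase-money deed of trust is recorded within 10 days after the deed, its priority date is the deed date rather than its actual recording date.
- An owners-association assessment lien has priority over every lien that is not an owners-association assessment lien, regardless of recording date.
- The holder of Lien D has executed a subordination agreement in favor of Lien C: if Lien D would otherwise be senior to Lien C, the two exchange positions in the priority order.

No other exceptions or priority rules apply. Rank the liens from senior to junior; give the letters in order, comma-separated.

C, A, B, E, D

Adjusting effective dates: B's effective date is the deed date, December 15, 2017.
C, as an owners-association assessment lien, has superpriority and ranks first.
Ordering the rest by effective date: A (September 3, 2016), B (December 15, 2017), E (January 8, 2018), D (July 12, 2018).
D already ranks below C; the subordination has no effect.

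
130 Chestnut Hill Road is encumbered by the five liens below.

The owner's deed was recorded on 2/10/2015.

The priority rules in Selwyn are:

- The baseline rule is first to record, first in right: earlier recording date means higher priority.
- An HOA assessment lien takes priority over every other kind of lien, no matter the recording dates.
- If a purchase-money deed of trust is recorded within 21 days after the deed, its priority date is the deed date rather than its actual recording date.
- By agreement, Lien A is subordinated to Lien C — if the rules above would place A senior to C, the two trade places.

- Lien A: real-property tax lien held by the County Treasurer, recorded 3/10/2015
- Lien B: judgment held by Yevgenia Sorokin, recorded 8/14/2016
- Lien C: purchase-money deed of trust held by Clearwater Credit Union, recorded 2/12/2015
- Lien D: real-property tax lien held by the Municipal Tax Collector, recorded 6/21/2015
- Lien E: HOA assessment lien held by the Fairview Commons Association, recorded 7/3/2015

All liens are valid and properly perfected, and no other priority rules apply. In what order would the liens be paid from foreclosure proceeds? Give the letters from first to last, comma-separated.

Effective dates: C was recorded within the 21-day window, so its effective date is the deed date 2/10/2015.
E is an HOA assessment lien and takes priority over every other lien.
Remaining liens by effective date: C (2/10/2015), A (3/10/2015), D (6/21/2015), B (8/14/2016).
A is already junior to C, so the subordination agreement changes nothing.

E, C, A, D, B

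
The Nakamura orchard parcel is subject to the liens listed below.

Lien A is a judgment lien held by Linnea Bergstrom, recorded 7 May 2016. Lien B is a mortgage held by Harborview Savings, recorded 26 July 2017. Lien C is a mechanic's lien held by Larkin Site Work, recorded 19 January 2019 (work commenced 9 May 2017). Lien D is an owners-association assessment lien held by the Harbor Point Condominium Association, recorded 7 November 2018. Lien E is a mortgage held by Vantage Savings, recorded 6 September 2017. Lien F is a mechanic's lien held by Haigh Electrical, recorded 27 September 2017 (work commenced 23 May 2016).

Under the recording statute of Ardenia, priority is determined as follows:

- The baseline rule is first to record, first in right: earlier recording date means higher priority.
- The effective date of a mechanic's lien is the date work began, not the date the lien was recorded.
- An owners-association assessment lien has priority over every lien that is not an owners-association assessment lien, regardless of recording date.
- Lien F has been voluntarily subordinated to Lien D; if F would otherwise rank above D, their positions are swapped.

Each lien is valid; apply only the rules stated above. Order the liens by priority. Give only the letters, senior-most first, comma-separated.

D, A, F, C, B, E

First, effective dates: C is treated as recorded 9 May 2017, the work-commencement date; F is treated as recorded 23 May 2016, the work-commencement date.
As an owners-association assessment lien, D is senior to every other lien.
Remaining liens by effective date: A (7 May 2016), F (23 May 2016), C (9 May 2017), B (26 July 2017), E (6 September 2017).
F is already junior to D, so the subordination agreement changes nothing.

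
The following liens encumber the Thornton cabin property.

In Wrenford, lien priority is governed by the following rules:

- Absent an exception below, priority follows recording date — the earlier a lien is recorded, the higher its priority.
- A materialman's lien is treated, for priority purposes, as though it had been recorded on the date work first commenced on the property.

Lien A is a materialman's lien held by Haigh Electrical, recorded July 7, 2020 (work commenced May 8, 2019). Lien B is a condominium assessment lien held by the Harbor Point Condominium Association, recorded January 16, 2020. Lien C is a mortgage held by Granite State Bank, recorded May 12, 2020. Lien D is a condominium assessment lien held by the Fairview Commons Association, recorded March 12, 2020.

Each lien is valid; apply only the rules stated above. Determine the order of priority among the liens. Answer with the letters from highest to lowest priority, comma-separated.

Adjusting effective dates: A's effective date is May 8, 2019, when work began.
By effective date, earliest first: A (May 8, 2019), B (January 16, 2020), D (March 12, 2020), C (May 12, 2020).

A, B, D, C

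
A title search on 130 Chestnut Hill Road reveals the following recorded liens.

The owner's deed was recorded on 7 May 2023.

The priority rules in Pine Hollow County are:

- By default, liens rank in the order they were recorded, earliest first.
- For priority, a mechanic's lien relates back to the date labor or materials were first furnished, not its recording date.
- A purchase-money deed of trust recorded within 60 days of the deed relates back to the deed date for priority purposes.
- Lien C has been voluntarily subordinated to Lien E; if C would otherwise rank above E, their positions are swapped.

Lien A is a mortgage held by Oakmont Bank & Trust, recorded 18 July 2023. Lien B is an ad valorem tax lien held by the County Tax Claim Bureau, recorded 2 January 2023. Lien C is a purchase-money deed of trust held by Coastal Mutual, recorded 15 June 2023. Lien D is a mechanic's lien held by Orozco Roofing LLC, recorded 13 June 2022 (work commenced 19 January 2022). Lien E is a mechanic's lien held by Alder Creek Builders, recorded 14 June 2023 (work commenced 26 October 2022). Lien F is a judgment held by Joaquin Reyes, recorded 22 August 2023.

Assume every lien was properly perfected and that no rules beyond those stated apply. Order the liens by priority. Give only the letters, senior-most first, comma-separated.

D, E, B, C, A, F

Effective dates: C relates back to the deed date 7 May 2023; D's effective date is 19 January 2022, when work began; E relates back to 26 October 2022 (work commenced).
By effective date: D (19 January 2022), E (26 October 2022), B (2 January 2023), C (7 May 2023), A (18 July 2023), F (22 August 2023).
C already ranks below E; the subordination has no effect.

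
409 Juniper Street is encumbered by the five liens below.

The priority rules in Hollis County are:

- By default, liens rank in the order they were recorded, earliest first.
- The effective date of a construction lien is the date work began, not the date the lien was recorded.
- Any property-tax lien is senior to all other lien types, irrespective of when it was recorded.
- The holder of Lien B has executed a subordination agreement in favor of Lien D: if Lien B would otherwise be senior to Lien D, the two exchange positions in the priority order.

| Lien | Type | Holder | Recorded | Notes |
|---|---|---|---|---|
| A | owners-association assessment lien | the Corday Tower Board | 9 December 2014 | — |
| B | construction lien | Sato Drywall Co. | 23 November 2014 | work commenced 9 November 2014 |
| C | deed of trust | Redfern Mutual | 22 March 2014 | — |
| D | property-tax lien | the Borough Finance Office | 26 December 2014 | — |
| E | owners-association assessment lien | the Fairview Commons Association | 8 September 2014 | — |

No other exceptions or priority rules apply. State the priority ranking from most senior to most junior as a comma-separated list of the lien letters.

First, effective dates: B is treated as recorded 9 November 2014, the work-commencement date.
D is a property-tax lien and takes priority over every other lien.
Ordering the rest by effective date: C (22 March 2014), E (8 September 2014), B (9 November 2014), A (9 December 2014).
Since B is not senior to D, the subordination leaves the order unchanged.

D, C, E, B, A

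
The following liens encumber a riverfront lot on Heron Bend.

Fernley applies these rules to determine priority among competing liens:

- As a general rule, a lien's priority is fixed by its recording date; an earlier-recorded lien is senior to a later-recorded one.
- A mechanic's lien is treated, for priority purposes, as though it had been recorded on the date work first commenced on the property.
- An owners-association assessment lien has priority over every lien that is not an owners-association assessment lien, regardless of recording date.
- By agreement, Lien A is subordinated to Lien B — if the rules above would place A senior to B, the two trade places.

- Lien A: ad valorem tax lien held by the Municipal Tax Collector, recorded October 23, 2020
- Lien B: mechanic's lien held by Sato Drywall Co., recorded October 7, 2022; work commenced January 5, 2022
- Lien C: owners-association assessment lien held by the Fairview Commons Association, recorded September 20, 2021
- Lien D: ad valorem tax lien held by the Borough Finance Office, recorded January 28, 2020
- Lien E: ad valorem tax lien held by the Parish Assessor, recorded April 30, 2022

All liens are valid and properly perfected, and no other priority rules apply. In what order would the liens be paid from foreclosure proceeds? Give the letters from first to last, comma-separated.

Effective dates after the stated exceptions: B is treated as recorded January 5, 2022, the work-commencement date.
C, as an owners-association assessment lien, has superpriority and ranks first.
Ordering the rest by effective date: D (January 28, 2020), A (October 23, 2020), B (January 5, 2022), E (April 30, 2022).
A is senior to B before the subordination, so the two trade places.

C, D, B, A, E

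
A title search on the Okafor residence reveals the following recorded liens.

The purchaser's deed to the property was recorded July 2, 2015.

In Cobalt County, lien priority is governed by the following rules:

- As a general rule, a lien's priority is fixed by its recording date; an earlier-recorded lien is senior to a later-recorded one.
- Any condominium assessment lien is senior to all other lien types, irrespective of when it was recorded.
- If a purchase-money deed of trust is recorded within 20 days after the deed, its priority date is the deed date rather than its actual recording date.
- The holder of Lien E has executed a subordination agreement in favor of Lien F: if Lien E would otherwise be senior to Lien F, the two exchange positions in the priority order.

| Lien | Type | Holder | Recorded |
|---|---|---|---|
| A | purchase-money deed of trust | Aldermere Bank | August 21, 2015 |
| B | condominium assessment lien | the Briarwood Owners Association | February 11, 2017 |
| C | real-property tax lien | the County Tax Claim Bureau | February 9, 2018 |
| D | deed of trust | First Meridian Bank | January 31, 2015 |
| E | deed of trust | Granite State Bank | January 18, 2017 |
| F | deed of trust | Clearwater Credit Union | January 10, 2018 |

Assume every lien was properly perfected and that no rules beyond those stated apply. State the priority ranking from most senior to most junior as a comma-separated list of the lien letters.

Adjusting effective dates: A was recorded 50 days after the deed, outside the 20-day window, so it keeps its recording date.
B, as a condominium assessment lien, has superpriority and ranks first.
Remaining liens by effective date: D (January 31, 2015), A (August 21, 2015), E (January 18, 2017), F (January 10, 2018), C (February 9, 2018).
The subordination applies — E was senior to F — so E and F swap.

B, D, A, F, E, C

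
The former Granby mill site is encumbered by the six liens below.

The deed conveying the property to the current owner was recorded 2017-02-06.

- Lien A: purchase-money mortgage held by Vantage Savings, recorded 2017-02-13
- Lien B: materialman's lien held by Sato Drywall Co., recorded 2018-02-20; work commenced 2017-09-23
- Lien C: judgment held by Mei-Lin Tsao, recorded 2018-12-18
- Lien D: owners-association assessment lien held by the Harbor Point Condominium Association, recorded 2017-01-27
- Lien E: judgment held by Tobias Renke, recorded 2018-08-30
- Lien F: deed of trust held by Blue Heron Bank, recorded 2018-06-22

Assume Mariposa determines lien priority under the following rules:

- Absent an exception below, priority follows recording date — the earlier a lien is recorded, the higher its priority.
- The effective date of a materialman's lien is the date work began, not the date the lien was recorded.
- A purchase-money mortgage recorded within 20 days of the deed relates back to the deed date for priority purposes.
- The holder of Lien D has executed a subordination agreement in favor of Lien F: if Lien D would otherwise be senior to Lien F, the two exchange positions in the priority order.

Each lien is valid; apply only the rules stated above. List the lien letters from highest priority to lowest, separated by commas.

Effective dates after the stated exceptions: A's effective date is the deed date, 2017-02-06; B is treated as recorded 2017-09-23, the work-commencement date.
Sorted by effective date: D (2017-01-27), A (2017-02-06), B (2017-09-23), F (2018-06-22), E (2018-08-30), C (2018-12-18).
D would otherwise be senior to F, so under the subordination agreement D and F exchange positions.

F, A, B, D, E, C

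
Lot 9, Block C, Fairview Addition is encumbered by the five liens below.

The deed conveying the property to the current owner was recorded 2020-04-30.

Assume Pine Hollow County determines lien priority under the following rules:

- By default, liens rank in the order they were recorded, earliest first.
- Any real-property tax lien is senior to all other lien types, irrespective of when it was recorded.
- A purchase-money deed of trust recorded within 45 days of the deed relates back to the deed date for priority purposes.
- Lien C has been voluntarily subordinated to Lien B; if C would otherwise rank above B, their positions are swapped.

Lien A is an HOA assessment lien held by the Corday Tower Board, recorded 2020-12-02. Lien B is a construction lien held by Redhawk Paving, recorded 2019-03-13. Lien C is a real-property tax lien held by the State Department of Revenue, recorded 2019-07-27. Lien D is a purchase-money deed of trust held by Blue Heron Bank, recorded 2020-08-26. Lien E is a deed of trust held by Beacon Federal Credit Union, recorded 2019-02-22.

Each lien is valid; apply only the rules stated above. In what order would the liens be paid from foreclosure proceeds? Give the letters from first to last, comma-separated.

First, effective dates: D was recorded 118 days after the deed — beyond 45 days — so no relation-back applies.
C, as a real-property tax lien, has superpriority and ranks first.
The other liens, earliest effective date first: E (2019-02-22), B (2019-03-13), D (2020-08-26), A (2020-12-02).
C is senior to B before the subordination, so the two trade places.

B, E, C, D, A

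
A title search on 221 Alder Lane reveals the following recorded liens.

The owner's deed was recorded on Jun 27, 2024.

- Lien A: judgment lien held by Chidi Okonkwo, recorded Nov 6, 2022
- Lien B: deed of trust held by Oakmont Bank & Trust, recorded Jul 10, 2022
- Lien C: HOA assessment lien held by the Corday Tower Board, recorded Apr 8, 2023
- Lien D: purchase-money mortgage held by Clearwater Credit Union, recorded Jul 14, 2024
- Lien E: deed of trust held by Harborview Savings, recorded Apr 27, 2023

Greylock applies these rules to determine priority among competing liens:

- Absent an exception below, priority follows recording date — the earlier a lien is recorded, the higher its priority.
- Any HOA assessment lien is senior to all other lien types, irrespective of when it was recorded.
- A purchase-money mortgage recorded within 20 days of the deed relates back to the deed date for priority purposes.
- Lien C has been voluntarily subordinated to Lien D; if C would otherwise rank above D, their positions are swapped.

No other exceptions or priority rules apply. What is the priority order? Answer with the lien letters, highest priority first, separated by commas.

D, B, A, E, C

Adjusting effective dates: D was recorded within the 20-day window, so its effective date is the deed date Jun 27, 2024.
C is an HOA assessment lien, so it outranks all other liens regardless of date.
Ordering the rest by effective date: B (Jul 10, 2022), A (Nov 6, 2022), E (Apr 27, 2023), D (Jun 27, 2024).
C is senior to D before the subordination, so the two trade places.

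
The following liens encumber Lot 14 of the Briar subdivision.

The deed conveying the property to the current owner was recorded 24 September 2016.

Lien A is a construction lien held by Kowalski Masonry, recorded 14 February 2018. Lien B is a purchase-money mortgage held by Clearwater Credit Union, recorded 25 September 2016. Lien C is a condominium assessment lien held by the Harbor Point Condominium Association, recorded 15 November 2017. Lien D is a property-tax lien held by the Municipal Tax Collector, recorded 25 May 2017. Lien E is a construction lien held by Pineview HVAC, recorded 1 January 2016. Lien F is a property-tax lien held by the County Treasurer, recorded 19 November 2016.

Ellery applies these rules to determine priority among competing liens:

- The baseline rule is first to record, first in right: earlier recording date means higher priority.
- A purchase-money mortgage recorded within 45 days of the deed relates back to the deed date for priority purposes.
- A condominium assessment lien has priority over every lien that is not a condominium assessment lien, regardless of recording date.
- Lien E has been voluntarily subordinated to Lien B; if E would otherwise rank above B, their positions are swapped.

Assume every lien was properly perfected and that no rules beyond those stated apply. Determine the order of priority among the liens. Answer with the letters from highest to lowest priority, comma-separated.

Effective dates: B relates back to the deed date 24 September 2016.
C is a condominium assessment lien and takes priority over every other lien.
The other liens, earliest effective date first: E (1 January 2016), B (24 September 2016), F (19 November 2016), D (25 May 2017), A (14 February 2018).
The subordination applies — E was senior to B — so E and B swap.

C, B, E, F, D, A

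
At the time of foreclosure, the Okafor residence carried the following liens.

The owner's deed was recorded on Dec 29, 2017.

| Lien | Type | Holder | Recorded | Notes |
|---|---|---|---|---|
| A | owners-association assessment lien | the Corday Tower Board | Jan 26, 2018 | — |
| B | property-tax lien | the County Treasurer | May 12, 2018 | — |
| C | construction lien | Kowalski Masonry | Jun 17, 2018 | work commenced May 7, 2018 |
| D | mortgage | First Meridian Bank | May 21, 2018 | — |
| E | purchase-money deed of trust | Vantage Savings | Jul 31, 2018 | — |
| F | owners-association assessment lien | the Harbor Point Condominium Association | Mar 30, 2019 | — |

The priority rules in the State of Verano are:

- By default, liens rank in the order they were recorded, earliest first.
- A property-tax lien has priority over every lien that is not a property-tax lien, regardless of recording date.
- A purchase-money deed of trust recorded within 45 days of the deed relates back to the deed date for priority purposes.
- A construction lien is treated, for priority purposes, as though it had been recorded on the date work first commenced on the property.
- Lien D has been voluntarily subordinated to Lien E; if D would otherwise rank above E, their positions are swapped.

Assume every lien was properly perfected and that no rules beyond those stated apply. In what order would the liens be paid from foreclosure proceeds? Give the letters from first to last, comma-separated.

Effective dates: C relates back to May 7, 2018 (work commenced); E missed the 45-day window (214 days after the deed), so its recording date stands.
As a property-tax lien, B is senior to every other lien.
Remaining liens by effective date: A (Jan 26, 2018), C (May 7, 2018), D (May 21, 2018), E (Jul 31, 2018), F (Mar 30, 2019).
The subordination applies — D was senior to E — so D and E swap.

B, A, C, E, D, F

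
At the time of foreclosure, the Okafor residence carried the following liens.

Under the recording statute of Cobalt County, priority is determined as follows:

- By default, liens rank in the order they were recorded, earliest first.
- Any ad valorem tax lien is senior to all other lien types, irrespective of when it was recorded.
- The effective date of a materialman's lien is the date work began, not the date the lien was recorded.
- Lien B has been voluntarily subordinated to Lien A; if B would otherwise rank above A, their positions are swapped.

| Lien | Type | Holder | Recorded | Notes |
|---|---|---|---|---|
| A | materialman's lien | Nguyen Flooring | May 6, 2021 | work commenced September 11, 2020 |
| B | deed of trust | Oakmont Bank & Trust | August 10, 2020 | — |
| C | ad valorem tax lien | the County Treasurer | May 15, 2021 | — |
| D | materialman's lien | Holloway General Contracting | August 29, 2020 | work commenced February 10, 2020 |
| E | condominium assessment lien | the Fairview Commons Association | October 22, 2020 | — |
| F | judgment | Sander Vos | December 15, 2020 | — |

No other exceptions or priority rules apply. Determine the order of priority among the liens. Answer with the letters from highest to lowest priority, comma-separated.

Effective dates after the stated exceptions: A is treated as recorded September 11, 2020, the work-commencement date; D relates back to February 10, 2020 (work commenced).
As an ad valorem tax lien, C is senior to every other lien.
Remaining liens by effective date: D (February 10, 2020), B (August 10, 2020), A (September 11, 2020), E (October 22, 2020), F (December 15, 2020).
B is senior to A before the subordination, so the two trade places.

C, D, A, B, E, F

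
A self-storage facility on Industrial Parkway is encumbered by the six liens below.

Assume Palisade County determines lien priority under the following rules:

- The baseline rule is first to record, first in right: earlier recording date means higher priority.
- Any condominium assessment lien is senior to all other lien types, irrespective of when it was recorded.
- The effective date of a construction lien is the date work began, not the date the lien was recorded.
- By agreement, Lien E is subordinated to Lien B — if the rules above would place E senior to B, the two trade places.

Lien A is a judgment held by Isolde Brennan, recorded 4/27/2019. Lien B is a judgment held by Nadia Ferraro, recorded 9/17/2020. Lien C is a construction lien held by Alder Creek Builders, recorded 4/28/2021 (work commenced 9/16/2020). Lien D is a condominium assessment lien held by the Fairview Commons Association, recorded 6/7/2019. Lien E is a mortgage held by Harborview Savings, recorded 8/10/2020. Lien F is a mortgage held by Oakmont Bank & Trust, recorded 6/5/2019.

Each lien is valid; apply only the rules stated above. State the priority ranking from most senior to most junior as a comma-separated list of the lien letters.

First, effective dates: C's effective date is 9/16/2020, when work began.
D is a condominium assessment lien, so it outranks all other liens regardless of date.
The other liens, earliest effective date first: A (4/27/2019), F (6/5/2019), E (8/10/2020), C (9/16/2020), B (9/17/2020).
E is senior to B before the subordination, so the two trade places.

D, A, F, B, C, E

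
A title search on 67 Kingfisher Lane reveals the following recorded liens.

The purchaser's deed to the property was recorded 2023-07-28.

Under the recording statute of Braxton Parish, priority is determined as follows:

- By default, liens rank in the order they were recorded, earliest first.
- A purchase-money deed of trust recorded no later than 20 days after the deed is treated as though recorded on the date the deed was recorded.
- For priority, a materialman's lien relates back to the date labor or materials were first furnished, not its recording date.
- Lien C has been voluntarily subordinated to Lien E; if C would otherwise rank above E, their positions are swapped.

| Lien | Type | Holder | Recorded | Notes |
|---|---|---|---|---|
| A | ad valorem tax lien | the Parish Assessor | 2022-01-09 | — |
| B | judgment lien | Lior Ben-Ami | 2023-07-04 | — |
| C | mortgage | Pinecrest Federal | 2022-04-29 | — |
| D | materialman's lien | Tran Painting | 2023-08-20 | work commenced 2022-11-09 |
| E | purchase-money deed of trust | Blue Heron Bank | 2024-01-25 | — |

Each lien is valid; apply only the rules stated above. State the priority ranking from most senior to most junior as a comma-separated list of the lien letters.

A, E, D, B, C

Effective dates: D relates back to 2022-11-09 (work commenced); E missed the 20-day window (181 days after the deed), so its recording date stands.
By effective date, earliest first: A (2022-01-09), C (2022-04-29), D (2022-11-09), B (2023-07-04), E (2024-01-25).
C is senior to E before the subordination, so the two trade places.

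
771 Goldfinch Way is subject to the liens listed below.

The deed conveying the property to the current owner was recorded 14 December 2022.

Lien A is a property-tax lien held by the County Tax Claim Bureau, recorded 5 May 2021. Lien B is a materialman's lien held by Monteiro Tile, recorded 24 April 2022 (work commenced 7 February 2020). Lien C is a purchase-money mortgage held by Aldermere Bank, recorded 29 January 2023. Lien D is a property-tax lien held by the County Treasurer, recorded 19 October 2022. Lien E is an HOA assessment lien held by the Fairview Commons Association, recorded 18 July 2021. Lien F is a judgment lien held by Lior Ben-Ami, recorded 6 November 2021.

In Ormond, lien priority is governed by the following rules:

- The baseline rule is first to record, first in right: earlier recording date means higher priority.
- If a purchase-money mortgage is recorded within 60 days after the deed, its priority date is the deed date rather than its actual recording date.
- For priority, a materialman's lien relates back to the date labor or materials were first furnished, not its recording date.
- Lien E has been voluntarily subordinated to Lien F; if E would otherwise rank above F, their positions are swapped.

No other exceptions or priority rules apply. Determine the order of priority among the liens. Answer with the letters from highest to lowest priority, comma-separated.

First, effective dates: B is treated as recorded 7 February 2020, the work-commencement date; C was recorded within the 60-day window, so its effective date is the deed date 14 December 2022.
By effective date: B (7 February 2020), A (5 May 2021), E (18 July 2021), F (6 November 2021), D (19 October 2022), C (14 December 2022).
E is senior to F before the subordination, so the two trade places.

B, A, F, E, D, C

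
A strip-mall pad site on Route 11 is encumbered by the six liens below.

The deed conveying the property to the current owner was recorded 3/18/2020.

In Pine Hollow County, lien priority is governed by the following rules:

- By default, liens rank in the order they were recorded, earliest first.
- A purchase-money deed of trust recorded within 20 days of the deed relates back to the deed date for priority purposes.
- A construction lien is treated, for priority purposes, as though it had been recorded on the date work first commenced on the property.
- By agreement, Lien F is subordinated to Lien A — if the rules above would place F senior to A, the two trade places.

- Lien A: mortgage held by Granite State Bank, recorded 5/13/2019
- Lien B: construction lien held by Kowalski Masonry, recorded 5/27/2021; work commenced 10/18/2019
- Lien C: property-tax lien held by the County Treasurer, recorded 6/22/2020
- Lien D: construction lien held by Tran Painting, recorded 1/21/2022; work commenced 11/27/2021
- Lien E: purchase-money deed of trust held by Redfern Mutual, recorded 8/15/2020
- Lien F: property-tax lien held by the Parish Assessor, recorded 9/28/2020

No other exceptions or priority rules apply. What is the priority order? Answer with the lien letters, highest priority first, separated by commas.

Adjusting effective dates: B is treated as recorded 10/18/2019, the work-commencement date; D's effective date is 11/27/2021, when work began; E was recorded 150 days after the deed, outside the 20-day window, so it keeps its recording date.
By effective date: A (5/13/2019), B (10/18/2019), C (6/22/2020), E (8/15/2020), F (9/28/2020), D (11/27/2021).
F is already junior to A, so the subordination agreement changes nothing.

A, B, C, E, F, D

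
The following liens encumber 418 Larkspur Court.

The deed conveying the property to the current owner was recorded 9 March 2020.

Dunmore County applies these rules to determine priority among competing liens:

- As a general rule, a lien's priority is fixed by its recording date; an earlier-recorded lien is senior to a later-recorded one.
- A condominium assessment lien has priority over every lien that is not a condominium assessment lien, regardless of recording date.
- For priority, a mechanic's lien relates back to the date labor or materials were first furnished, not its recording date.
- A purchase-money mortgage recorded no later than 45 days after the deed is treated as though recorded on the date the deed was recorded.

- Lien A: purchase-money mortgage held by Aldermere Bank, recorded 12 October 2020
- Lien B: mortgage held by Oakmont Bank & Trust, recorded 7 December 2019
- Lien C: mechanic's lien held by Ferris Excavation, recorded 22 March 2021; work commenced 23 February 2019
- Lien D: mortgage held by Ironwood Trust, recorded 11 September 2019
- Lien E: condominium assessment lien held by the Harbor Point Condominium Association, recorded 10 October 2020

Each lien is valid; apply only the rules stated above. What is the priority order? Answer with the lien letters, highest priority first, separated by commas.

Effective dates after the stated exceptions: A was recorded 217 days after the deed, outside the 45-day window, so it keeps its recording date; C relates back to 23 February 2019 (work commenced).
As a condominium assessment lien, E is senior to every other lien.
Remaining liens by effective date: C (23 February 2019), D (11 September 2019), B (7 December 2019), A (12 October 2020).

E, C, D, B, A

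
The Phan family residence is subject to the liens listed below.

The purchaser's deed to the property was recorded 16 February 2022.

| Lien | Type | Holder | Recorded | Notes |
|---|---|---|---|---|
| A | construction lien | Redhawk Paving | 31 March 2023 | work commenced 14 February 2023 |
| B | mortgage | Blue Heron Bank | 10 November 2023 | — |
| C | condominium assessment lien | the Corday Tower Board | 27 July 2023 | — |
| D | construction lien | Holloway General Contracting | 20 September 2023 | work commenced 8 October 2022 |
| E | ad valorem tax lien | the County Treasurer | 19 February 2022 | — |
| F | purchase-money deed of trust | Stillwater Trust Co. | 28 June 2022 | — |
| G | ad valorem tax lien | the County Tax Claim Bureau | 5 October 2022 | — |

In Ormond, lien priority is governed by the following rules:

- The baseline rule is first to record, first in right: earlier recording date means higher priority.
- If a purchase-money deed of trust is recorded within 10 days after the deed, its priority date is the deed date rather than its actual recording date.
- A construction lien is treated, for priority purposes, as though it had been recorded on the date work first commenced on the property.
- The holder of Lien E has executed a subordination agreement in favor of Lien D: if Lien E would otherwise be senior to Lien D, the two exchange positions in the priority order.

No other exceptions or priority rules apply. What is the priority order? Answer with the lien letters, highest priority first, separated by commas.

D, F, G, E, A, C, B

Effective dates: A is treated as recorded 14 February 2023, the work-commencement date; D's effective date is 8 October 2022, when work began; F was recorded 132 days after the deed — beyond 10 days — so no relation-back applies.
By effective date, earliest first: E (19 February 2022), F (28 June 2022), G (5 October 2022), D (8 October 2022), A (14 February 2023), C (27 July 2023), B (10 November 2023).
The subordination applies — E was senior to D — so E and D swap.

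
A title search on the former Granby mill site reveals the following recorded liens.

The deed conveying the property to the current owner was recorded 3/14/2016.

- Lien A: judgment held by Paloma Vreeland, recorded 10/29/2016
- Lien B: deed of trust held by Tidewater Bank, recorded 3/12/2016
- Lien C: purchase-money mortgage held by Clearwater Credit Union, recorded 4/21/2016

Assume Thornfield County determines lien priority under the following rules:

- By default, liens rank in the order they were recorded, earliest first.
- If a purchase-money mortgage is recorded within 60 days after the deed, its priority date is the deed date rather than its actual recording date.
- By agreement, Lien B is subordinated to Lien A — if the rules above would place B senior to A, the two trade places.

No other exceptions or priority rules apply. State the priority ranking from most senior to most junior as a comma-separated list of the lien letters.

First, effective dates: C was recorded within the 60-day window, so its effective date is the deed date 3/14/2016.
By effective date, earliest first: B (3/12/2016), C (3/14/2016), A (10/29/2016).
B would otherwise be senior to A, so under the subordination agreement B and A exchange positions.

A, C, B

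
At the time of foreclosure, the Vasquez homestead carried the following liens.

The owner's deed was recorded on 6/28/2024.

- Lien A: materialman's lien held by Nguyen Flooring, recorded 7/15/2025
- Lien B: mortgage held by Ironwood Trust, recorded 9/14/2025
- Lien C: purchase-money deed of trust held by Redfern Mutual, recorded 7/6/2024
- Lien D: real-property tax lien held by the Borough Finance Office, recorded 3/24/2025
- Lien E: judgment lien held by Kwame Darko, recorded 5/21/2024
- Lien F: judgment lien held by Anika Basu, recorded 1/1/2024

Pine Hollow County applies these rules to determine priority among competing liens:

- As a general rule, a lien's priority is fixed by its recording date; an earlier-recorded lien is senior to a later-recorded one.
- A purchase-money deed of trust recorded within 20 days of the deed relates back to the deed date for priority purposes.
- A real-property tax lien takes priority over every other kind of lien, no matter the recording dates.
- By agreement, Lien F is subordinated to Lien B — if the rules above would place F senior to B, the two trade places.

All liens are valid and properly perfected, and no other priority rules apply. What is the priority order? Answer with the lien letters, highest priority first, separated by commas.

First, effective dates: C was recorded within the 20-day window, so its effective date is the deed date 6/28/2024.
D is a real-property tax lien, so it outranks all other liens regardless of date.
The other liens, earliest effective date first: F (1/1/2024), E (5/21/2024), C (6/28/2024), A (7/15/2025), B (9/14/2025).
F would otherwise be senior to B, so under the subordination agreement F and B exchange positions.

D, B, E, C, A, F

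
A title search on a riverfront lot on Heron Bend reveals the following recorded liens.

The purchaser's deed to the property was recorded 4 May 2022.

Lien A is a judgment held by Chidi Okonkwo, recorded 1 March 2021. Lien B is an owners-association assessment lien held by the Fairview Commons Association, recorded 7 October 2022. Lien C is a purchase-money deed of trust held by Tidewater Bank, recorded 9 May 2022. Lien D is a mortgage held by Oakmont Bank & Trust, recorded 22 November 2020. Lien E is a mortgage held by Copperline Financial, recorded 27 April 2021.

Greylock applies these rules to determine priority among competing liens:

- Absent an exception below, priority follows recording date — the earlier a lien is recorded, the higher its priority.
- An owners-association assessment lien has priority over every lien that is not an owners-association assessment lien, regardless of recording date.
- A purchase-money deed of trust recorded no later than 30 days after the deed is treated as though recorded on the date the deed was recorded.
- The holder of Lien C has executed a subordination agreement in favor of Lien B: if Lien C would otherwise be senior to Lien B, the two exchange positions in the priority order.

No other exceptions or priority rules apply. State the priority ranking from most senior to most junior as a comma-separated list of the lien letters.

B, D, A, E, C

First, effective dates: C was recorded within the 30-day window, so its effective date is the deed date 4 May 2022.
B, as an owners-association assessment lien, has superpriority and ranks first.
Remaining liens by effective date: D (22 November 2020), A (1 March 2021), E (27 April 2021), C (4 May 2022).
Since C is not senior to B, the subordination leaves the order unchanged.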